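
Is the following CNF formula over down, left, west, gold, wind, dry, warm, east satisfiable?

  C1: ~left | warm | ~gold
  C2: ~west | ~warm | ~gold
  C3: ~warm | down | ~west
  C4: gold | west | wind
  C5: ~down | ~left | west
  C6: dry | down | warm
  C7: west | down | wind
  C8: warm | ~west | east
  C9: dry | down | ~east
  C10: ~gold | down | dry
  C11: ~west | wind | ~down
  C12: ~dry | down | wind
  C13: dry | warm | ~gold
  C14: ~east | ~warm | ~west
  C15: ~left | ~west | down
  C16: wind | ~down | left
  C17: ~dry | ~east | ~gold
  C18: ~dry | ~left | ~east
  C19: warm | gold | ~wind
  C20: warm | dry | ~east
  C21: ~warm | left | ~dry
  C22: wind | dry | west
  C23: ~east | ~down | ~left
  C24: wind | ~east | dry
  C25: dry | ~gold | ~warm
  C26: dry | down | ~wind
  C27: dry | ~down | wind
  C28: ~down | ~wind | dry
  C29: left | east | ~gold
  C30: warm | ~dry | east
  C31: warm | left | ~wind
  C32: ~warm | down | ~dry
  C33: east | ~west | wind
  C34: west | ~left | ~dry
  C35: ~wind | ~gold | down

Yes, satisfiable

Suppose left = 1.
Suppose warm = 1.
Suppose west = 1.
Unit clause (~gold) forces gold = 0.
Unit clause (down) forces down = 1.
Unit clause (wind) forces wind = 1.
Unit clause (~east) forces east = 0.
Unit clause (dry) forces dry = 1.
This assignment satisfies each clause.
A satisfying assignment: down ↦ 1, left ↦ 1, west ↦ 1, gold ↦ 0, wind ↦ 1, dry ↦ 1, warm ↦ 1, east ↦ 0.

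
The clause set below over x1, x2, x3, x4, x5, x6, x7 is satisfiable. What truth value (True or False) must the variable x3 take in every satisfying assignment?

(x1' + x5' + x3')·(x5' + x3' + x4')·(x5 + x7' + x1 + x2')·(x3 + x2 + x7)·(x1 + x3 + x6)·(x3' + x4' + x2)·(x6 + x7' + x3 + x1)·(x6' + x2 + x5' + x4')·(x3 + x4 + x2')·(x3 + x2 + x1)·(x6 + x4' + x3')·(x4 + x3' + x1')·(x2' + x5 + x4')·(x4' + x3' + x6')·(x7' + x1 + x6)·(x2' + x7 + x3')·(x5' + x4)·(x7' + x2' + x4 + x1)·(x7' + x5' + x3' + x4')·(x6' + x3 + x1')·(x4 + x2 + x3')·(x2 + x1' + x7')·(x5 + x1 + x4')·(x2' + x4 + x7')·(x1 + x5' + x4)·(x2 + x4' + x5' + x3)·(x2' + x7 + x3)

Suppose x3 = 1.
Case x1 = 0:
Case x5 = 0:
The clause (x4') is unit, so x4 = 0.
The clause (x2) is unit, so x2 = 1.
The clause (x7') is unit, so x7 = 0.
But (x7) is also a unit clause — contradiction.
Backtrack on x5: now try x5 = 1.
The clause (x4') is unit, so x4 = 0.
But (x4) is also a unit clause — contradiction.
Either choice for x5 ends in contradiction.
Backtrack on x1: now try x1 = 1.
The clause (x5') is unit, so x5 = 0.
The clause (x4) is unit, so x4 = 1.
The clause (x2) is unit, so x2 = 1.
But (x2') is also a unit clause — contradiction.
Either choice for x1 ends in contradiction.
So every satisfying assignment has x3 = False.

False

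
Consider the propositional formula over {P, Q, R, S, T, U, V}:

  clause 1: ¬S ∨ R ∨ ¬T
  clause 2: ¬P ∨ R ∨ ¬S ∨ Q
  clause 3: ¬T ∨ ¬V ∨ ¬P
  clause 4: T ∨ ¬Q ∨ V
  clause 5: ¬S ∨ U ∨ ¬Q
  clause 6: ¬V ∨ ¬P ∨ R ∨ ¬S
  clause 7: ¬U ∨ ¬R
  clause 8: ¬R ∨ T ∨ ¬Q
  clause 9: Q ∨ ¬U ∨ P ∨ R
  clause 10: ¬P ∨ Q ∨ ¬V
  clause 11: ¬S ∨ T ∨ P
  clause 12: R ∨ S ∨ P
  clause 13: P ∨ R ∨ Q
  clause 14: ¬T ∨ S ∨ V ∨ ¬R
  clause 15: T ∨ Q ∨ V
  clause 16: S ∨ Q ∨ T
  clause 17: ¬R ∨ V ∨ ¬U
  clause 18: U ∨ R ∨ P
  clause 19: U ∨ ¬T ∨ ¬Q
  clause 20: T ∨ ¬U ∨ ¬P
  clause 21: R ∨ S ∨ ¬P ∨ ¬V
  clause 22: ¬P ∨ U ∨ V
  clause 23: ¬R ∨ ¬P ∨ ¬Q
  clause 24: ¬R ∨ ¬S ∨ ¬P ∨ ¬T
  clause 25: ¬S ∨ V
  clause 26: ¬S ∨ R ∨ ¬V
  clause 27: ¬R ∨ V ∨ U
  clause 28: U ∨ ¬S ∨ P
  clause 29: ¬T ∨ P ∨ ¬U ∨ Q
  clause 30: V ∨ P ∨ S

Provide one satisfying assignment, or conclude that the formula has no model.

Suppose U = True.
From the singleton clause (¬R), R = False.
Suppose S = False.
From the singleton clause (P), P = True.
From the singleton clause (T), T = True.
From the singleton clause (¬V), V = False.
Every clause is now satisfied; Q is unconstrained.

P ↦ True,  Q ↦ False,  R ↦ False,  S ↦ False,  T ↦ True,  U ↦ True,  V ↦ False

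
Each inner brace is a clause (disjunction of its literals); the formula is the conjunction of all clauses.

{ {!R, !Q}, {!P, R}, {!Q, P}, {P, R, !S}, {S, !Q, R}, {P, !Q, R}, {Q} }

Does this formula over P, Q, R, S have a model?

No, unsatisfiable

(Q) alone gives Q = true.
(!R) alone gives R = false.
(!P) alone gives P = false.
But (P) is also a unit clause — contradiction.
No assignment satisfies every clause.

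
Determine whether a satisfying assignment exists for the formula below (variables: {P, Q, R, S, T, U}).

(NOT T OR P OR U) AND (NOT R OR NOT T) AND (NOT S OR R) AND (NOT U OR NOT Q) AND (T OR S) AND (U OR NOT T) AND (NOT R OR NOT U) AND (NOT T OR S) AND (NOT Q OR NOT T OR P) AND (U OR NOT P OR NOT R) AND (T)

From the singleton clause (T), T = true.
From the singleton clause (NOT R), R = false.
From the singleton clause (NOT S), S = false.
But (S) is also a unit clause — contradiction.
No assignment satisfies every clause.

No, unsatisfiable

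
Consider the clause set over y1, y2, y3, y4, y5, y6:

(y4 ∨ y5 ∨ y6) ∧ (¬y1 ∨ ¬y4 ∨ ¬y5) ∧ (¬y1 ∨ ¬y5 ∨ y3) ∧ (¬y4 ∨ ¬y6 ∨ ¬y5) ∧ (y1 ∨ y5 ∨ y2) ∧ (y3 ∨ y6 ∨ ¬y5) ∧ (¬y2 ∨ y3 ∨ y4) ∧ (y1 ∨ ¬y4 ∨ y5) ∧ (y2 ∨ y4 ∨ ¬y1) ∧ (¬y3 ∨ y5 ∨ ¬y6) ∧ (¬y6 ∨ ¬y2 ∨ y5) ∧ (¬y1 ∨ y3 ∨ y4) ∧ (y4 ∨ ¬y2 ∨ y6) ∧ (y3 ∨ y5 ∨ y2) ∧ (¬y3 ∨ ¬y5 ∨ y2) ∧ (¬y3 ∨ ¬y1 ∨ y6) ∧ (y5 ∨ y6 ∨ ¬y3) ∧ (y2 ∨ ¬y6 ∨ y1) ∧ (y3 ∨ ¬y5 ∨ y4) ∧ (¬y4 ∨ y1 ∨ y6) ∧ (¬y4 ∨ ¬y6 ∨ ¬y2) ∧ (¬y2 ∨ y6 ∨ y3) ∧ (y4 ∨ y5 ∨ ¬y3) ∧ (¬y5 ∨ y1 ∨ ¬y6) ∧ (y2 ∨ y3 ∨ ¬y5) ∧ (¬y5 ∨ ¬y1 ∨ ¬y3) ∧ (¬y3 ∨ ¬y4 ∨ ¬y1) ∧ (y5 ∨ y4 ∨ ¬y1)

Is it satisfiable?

Suppose y4 = True.
Suppose y1 = False.
(y5) alone gives y5 = True.
(¬y6) alone gives y6 = False.
But (y6) is also a unit clause — contradiction.
So y1 must be the other value — set y1 = True.
(¬y5) alone gives y5 = False.
(¬y3) alone gives y3 = False.
(y2) alone gives y2 = True.
(¬y6) alone gives y6 = False.
But (y6) is also a unit clause — contradiction.
Both values of y1 lead to a conflict.
So y4 must be the other value — set y4 = False.
Suppose y5 = True.
(y3) alone gives y3 = True.
(y2) alone gives y2 = True.
(y6) alone gives y6 = True.
(y1) alone gives y1 = True.
But (¬y1) is also a unit clause — contradiction.
So y5 must be the other value — set y5 = False.
(y6) alone gives y6 = True.
(¬y3) alone gives y3 = False.
(¬y2) alone gives y2 = False.
But (y2) is also a unit clause — contradiction.
Both values of y5 lead to a conflict.
Both values of y4 lead to a conflict.
No assignment satisfies every clause.

No, unsatisfiable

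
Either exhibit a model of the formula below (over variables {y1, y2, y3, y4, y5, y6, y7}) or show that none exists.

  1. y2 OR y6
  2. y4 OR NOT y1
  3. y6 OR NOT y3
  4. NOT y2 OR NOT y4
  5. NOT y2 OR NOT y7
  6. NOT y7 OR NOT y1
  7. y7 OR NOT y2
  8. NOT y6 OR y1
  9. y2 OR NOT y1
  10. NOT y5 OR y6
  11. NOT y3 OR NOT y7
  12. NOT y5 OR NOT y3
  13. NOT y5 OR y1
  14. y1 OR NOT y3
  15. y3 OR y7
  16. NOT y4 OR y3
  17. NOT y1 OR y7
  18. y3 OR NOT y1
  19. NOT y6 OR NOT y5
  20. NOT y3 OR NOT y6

UNSATISFIABLE

Suppose y2 = true.
Unit clause (NOT y4) forces y4 = false.
Unit clause (NOT y1) forces y1 = false.
Unit clause (NOT y7) forces y7 = false.
But (y7) is also a unit clause — contradiction.
Undo y2 and try y2 = false.
Unit clause (y6) forces y6 = true.
Unit clause (y1) forces y1 = true.
But (NOT y1) is also a unit clause — contradiction.
Both values of y2 lead to a conflict.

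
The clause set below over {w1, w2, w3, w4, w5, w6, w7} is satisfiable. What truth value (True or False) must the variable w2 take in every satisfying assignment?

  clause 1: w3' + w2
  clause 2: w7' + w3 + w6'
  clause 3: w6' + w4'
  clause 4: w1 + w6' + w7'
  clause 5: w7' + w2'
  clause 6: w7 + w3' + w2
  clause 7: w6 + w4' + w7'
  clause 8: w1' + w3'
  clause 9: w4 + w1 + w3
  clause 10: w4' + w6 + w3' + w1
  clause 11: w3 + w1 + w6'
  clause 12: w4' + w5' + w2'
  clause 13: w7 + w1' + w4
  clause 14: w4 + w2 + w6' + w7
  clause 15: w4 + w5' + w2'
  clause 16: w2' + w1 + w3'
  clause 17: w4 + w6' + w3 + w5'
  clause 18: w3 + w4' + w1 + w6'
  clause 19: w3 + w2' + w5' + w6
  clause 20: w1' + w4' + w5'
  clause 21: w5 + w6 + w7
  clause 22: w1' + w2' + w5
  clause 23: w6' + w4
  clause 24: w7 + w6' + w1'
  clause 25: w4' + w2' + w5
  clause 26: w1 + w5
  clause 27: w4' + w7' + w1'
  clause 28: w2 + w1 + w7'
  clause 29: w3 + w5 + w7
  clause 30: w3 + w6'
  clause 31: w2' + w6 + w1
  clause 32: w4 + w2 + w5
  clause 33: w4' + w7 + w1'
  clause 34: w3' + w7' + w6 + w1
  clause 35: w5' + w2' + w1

False

Suppose w2 = 1.
Unit clause (w7') forces w7 = 0.
Branch on w6: set w6 = 0.
Unit clause (w5) forces w5 = 1.
Unit clause (w4') forces w4 = 0.
But (w4) is also a unit clause — contradiction.
That branch fails; take w6 = 1 instead.
Unit clause (w4') forces w4 = 0.
But (w4) is also a unit clause — contradiction.
Both values of w6 lead to a conflict.
So every satisfying assignment has w2 = False.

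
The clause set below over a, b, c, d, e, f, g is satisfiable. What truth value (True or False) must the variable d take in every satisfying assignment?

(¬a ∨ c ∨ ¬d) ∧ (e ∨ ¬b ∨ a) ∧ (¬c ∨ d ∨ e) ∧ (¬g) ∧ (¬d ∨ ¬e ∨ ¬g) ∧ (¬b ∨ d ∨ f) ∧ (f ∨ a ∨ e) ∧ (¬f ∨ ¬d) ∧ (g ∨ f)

Suppose d = True.
Unit clause (¬g) forces g = False.
Unit clause (¬f) forces f = False.
Now (f) is unsatisfied and unit — conflict.
So every satisfying assignment has d = False.

False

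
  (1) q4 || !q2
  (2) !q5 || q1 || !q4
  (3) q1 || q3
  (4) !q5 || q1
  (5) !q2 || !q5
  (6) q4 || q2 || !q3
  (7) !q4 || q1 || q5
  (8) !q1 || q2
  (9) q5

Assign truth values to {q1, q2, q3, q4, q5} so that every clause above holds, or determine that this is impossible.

Unit clause (q5) forces q5 = true.
Unit clause (q1) forces q1 = true.
Unit clause (!q2) forces q2 = false.
But (q2) is also a unit clause — contradiction.

UNSATISFIABLE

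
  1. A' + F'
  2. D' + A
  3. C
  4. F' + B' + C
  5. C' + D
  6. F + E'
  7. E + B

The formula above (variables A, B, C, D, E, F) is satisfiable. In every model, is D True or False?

True

Suppose D = 0.
From the singleton clause (C), C = 1.
Now (C') is unsatisfied and unit — conflict.
So every satisfying assignment has D = True.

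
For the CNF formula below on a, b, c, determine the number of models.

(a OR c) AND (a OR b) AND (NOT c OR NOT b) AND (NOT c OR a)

There are 2^3 = 8 truth assignments over (a, b, c).
Check each against the 4 clauses (columns in the order a, b, c):
  F F F  ✗ fails (a OR c)
  F F T  ✗ fails (a OR b)
  F T F  ✗ fails (a OR c)
  F T T  ✗ fails (NOT c OR NOT b)
  T F F  ✓ satisfies all
  T F T  ✓ satisfies all
  T T F  ✓ satisfies all
  T T T  ✗ fails (NOT c OR NOT b)
3 of the 8 rows are models.

3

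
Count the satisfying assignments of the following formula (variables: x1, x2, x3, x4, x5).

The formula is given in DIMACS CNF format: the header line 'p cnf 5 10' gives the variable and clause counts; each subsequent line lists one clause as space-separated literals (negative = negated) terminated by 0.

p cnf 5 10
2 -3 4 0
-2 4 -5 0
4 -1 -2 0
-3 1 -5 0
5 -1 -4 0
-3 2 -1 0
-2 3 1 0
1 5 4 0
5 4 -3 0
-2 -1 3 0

9

There are 2^5 = 32 truth assignments over (x1, x2, x3, x4, x5).
Split on x4. With x4 = True, the clauses containing x4 are satisfied and ¬x4 drops from the rest; 6 of the 2^4 = 16 assignments to the other variables satisfy what remains.
With x4 = False, by the same count on the reduced clause set, 3 assignments work.
Total: 6 + 3 = 9.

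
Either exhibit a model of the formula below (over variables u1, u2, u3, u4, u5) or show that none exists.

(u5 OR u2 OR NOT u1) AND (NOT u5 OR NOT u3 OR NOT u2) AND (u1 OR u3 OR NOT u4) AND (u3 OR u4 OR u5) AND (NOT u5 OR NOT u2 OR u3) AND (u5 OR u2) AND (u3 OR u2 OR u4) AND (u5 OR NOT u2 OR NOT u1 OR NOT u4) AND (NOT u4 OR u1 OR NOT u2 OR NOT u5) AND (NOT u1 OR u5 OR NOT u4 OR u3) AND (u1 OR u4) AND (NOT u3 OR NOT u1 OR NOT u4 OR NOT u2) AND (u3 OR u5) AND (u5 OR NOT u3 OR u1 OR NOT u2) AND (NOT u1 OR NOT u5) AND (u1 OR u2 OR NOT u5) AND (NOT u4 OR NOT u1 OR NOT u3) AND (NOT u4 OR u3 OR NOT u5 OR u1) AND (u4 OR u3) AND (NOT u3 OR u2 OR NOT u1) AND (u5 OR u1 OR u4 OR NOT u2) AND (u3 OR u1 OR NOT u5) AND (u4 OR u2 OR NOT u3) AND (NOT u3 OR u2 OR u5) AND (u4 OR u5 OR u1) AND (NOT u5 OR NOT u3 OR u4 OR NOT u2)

Case u5 = false:
The clause (u2) is unit, so u2 = true.
The clause (u3) is unit, so u3 = true.
The clause (u1) is unit, so u1 = true.
The clause (NOT u4) is unit, so u4 = false.
Every clause now holds.

u1: true; u2: true; u3: true; u4: false; u5: false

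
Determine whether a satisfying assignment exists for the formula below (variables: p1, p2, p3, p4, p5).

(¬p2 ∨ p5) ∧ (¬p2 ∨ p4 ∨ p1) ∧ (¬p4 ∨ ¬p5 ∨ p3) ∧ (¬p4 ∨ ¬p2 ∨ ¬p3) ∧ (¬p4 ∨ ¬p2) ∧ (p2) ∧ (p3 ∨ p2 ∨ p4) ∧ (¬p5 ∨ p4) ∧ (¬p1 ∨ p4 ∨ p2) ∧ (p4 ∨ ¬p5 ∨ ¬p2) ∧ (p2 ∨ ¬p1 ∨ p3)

Unit clause (p2) forces p2 = True.
Unit clause (p5) forces p5 = True.
Unit clause (¬p4) forces p4 = False.
Now (p4) is unsatisfied and unit — conflict.
No assignment satisfies every clause.

No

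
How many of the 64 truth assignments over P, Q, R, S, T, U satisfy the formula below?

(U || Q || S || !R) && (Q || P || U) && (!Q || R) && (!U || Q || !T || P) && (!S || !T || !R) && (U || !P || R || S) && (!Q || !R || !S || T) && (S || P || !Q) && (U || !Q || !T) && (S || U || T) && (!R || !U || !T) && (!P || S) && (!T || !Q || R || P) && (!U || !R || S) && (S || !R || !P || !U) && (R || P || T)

7

There are 2^6 = 64 truth assignments over (P, Q, R, S, T, U).
Split on R. With R = true, the clauses containing R are satisfied and !R drops from the rest; 3 of the 2^5 = 32 assignments to the other variables satisfy what remains.
With R = false, by the same count on the reduced clause set, 4 assignments work.
Total: 3 + 4 = 7.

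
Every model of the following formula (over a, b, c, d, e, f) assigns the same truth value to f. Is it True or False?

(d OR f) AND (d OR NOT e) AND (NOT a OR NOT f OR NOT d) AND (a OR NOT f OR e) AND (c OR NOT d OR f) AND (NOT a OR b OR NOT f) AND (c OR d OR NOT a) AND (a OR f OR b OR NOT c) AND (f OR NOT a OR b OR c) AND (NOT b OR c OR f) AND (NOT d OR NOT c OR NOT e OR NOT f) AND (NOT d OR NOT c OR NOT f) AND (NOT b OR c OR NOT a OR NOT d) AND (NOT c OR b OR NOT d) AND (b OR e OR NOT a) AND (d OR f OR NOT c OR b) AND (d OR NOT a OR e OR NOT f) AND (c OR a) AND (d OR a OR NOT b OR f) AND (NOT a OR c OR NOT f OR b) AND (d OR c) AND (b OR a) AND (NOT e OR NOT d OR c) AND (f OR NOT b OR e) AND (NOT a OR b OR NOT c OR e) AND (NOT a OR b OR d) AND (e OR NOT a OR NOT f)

Suppose f = true.
Suppose d = true.
The clause (NOT a) is unit, so a = false.
The clause (e) is unit, so e = true.
The clause (NOT c) is unit, so c = false.
Now (c) is unsatisfied and unit — conflict.
That branch fails; take d = false instead.
The clause (NOT e) is unit, so e = false.
The clause (a) is unit, so a = true.
Now (NOT a) is unsatisfied and unit — conflict.
Both values of d lead to a conflict.
So every satisfying assignment has f = False.

False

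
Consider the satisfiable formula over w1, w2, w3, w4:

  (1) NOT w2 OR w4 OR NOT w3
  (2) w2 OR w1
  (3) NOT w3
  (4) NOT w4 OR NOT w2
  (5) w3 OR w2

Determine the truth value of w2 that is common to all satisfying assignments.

True

Suppose w2 = false.
Unit clause (w1) forces w1 = true.
Unit clause (NOT w3) forces w3 = false.
Now (w3) is unsatisfied and unit — conflict.
So every satisfying assignment has w2 = True.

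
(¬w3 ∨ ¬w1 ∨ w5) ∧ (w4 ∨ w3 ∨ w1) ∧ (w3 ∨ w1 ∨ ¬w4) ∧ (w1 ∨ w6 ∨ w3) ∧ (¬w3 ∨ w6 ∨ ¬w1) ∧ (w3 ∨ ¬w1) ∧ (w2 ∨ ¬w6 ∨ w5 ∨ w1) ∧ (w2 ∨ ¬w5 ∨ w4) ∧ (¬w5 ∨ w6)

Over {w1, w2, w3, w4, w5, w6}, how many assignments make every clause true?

There are 2^6 = 64 truth assignments over (w1, w2, w3, w4, w5, w6).
Split on w2. With w2 = True, the clauses containing w2 are satisfied and ¬w2 drops from the rest; 8 of the 2^5 = 32 assignments to the other variables satisfy what remains.
With w2 = False, by the same count on the reduced clause set, 4 assignments work.
(One model: w1=F, w2=F, w3=T, w4=F, w5=F, w6=F.)
Total: 8 + 4 = 12.

12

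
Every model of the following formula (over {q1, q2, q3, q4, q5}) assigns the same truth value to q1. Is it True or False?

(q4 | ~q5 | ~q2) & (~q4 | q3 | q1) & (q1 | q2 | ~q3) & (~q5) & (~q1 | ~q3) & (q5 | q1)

True

Suppose q1 = 0.
The clause (~q5) is unit, so q5 = 0.
Now (q5) is unsatisfied and unit — conflict.
So every satisfying assignment has q1 = True.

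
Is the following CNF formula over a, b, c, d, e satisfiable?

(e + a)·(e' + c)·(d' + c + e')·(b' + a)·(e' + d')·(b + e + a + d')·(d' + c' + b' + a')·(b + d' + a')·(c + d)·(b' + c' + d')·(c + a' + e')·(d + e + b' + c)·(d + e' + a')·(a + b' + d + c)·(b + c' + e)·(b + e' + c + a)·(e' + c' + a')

Try e = 0.
From the singleton clause (a), a = 1.
Try b = 1.
Try d = 1.
From the singleton clause (c'), c = 0.
This assignment satisfies each clause.
A satisfying assignment: a: 1, b: 1, c: 0, d: 1, e: 0.

Satisfiable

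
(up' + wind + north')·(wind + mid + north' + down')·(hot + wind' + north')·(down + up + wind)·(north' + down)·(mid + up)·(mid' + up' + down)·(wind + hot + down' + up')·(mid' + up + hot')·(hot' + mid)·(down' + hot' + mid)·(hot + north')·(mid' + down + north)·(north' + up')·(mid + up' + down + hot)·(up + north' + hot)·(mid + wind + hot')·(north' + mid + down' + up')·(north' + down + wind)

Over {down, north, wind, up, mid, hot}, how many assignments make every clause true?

There are 2^6 = 64 truth assignments over (down, north, wind, up, mid, hot).
Split on wind. With wind = 1, the clauses containing wind are satisfied and wind' drops from the rest; 4 of the 2^5 = 32 assignments to the other variables satisfy what remains.
With wind = 0, by the same count on the reduced clause set, 2 assignments work.
(One model: down=T, north=F, wind=F, up=F, mid=T, hot=F.)
Total: 4 + 2 = 6.

6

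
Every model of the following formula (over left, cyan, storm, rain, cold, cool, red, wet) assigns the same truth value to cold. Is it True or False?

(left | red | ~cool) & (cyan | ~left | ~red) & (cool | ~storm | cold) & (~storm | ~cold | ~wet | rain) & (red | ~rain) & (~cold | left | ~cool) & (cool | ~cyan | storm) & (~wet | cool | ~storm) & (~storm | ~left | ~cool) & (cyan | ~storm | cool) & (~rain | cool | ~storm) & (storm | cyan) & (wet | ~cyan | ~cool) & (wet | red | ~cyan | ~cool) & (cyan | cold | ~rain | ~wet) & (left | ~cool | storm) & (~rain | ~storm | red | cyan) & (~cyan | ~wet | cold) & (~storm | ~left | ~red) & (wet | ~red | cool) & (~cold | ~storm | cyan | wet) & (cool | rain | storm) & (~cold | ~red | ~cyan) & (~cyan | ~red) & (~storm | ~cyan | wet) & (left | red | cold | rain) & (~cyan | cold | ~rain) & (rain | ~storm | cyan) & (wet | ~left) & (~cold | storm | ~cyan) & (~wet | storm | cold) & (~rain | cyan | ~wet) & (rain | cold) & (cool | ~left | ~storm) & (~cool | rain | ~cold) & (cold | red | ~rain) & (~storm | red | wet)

False

Suppose cold = 1.
Case red = 1:
From the singleton clause (~cyan), cyan = 0.
From the singleton clause (~left), left = 0.
From the singleton clause (~cool), cool = 0.
From the singleton clause (~storm), storm = 0.
But (storm) is also a unit clause — contradiction.
That branch fails; take red = 0 instead.
From the singleton clause (~rain), rain = 0.
From the singleton clause (~cool), cool = 0.
From the singleton clause (storm), storm = 1.
From the singleton clause (~wet), wet = 0.
But (wet) is also a unit clause — contradiction.
Both values of red lead to a conflict.
So every satisfying assignment has cold = False.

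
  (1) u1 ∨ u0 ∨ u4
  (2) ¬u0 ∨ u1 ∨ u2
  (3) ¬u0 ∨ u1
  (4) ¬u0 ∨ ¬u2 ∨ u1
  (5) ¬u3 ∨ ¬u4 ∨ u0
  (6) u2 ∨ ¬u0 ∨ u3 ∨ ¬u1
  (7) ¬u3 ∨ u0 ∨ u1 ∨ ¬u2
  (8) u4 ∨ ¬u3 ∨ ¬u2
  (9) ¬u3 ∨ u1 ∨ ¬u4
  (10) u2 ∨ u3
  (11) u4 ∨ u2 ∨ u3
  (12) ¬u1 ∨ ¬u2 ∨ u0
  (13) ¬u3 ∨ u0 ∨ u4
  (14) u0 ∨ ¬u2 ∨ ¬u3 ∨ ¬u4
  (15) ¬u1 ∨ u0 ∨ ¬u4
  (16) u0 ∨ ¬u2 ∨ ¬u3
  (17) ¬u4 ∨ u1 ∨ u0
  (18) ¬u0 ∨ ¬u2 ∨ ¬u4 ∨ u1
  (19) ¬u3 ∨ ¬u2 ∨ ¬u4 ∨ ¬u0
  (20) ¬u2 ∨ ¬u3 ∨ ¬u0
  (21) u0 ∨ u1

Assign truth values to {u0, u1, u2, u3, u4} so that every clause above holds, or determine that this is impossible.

Suppose u0 = True.
Unit clause (u1) forces u1 = True.
Suppose u2 = True.
Unit clause (¬u3) forces u3 = False.
No clause remains; u4 is free.

u0=True, u1=True, u2=True, u3=False, u4=True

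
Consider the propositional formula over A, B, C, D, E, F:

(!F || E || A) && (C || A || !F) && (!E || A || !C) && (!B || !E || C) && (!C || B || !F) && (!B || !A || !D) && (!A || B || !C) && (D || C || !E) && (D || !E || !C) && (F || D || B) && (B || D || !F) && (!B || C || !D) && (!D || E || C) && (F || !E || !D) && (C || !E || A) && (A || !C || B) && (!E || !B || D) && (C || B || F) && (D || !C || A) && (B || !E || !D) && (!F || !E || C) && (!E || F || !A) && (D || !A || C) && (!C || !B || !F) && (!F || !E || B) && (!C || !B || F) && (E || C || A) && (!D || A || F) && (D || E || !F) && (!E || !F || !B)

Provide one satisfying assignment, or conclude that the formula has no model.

UNSATISFIABLE

Branch on F: set F = false.
Branch on D: set D = true.
(!E) alone gives E = false.
(C) alone gives C = true.
(!B) alone gives B = false.
(!A) alone gives A = false.
But (A) is also a unit clause — contradiction.
Undo D and try D = false.
(B) alone gives B = true.
(!E) alone gives E = false.
(!C) alone gives C = false.
(!A) alone gives A = false.
But (A) is also a unit clause — contradiction.
Neither D = true nor D = false works.
Undo F and try F = true.
Branch on E: set E = true.
(C) alone gives C = true.
(A) alone gives A = true.
(B) alone gives B = true.
But (!B) is also a unit clause — contradiction.
Undo E and try E = false.
(A) alone gives A = true.
(D) alone gives D = true.
(!B) alone gives B = false.
(!C) alone gives C = false.
But (C) is also a unit clause — contradiction.
Neither E = true nor E = false works.
Neither F = true nor F = false works.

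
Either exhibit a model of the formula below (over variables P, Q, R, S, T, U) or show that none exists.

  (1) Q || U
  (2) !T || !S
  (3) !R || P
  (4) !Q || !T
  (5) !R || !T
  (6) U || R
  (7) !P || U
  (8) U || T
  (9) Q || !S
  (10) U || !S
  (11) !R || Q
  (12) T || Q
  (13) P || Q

Try Q = true.
(!T) alone gives T = false.
(U) alone gives U = true.
Try R = false.
All clauses hold; P, S can take either value.

P: true; Q: true; R: false; S: false; T: false; U: true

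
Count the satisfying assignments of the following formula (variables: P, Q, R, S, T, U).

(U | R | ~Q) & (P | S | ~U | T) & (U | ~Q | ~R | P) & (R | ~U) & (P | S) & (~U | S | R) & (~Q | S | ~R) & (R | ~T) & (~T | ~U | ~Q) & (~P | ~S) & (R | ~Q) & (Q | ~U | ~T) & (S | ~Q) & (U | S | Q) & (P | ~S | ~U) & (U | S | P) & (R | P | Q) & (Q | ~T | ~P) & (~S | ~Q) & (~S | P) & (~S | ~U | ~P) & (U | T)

There are 2^6 = 64 truth assignments over (P, Q, R, S, T, U).
Split on P. With P = 1, the clauses containing P are satisfied and ~P drops from the rest; 1 of the 2^5 = 32 assignments to the other variables satisfy what remains.
With P = 0, by the same count on the reduced clause set, 0 assignments work.
Total: 1 + 0 = 1.

1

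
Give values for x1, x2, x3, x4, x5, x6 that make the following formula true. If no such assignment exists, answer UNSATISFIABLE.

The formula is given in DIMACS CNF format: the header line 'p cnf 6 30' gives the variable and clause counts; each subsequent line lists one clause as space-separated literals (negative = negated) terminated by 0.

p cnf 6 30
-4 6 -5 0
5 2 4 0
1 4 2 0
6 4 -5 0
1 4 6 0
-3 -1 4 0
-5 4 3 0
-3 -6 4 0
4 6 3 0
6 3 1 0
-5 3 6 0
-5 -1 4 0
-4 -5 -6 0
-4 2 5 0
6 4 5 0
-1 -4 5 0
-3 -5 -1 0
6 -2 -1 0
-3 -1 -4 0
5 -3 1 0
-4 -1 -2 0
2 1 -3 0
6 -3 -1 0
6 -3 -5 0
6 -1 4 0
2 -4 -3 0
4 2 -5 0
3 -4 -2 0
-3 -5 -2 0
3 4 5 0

Branch on x4: set x4 = False.
Branch on x5: set x5 = True.
Unit clause (x6) forces x6 = True.
Unit clause (x3) forces x3 = True.
But (¬x3) is also a unit clause — contradiction.
That branch fails; take x5 = False instead.
Unit clause (x2) forces x2 = True.
Unit clause (x6) forces x6 = True.
Unit clause (¬x3) forces x3 = False.
But (x3) is also a unit clause — contradiction.
Neither x5 = True nor x5 = False works.
That branch fails; take x4 = True instead.
Branch on x6: set x6 = True.
Unit clause (¬x5) forces x5 = False.
Unit clause (x2) forces x2 = True.
Unit clause (¬x1) forces x1 = False.
Unit clause (¬x3) forces x3 = False.
But (x3) is also a unit clause — contradiction.
That branch fails; take x6 = False instead.
Unit clause (¬x5) forces x5 = False.
Unit clause (x2) forces x2 = True.
Unit clause (¬x1) forces x1 = False.
Unit clause (x3) forces x3 = True.
But (¬x3) is also a unit clause — contradiction.
Neither x6 = True nor x6 = False works.
Neither x4 = True nor x4 = False works.

UNSATISFIABLE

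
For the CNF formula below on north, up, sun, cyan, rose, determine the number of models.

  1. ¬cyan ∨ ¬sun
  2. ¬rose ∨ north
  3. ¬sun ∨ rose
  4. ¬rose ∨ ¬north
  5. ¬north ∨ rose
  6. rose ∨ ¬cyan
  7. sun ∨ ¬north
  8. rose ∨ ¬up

There are 2^5 = 32 truth assignments over (north, up, sun, cyan, rose).
Split on north. With north = True, the clauses containing north are satisfied and ¬north drops from the rest; 0 of the 2^4 = 16 assignments to the other variables satisfy what remains.
With north = False, by the same count on the reduced clause set, 1 assignment works.
Total: 0 + 1 = 1.

1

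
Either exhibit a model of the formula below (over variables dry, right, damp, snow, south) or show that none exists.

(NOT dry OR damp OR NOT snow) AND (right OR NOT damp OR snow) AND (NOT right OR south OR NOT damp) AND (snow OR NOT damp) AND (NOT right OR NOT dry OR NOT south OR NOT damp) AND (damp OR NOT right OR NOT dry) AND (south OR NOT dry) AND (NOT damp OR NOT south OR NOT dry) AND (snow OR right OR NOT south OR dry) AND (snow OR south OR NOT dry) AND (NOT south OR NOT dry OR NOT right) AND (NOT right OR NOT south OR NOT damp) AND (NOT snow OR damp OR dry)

Case snow = true:
Case dry = false:
(damp) alone gives damp = true.
Case right = false:
All clauses hold; south can take either value.

dry: false, right: false, damp: true, snow: true, south: false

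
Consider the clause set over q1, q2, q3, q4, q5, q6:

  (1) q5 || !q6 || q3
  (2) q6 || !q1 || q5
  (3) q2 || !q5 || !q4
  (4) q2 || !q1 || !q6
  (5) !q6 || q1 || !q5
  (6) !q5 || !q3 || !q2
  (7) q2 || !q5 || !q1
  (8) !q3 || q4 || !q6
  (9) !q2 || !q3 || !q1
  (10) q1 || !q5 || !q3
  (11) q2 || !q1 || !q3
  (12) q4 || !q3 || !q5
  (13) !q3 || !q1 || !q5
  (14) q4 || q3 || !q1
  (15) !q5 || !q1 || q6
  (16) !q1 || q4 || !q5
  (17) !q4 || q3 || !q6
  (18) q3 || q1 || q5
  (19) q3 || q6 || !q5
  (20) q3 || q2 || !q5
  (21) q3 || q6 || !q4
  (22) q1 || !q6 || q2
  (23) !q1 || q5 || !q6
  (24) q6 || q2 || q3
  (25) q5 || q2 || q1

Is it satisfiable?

Suppose q5 = false.
Suppose q6 = true.
Unit clause (q3) forces q3 = true.
Unit clause (q4) forces q4 = true.
Unit clause (!q1) forces q1 = false.
Unit clause (q2) forces q2 = true.
All clauses are satisfied.
A satisfying assignment: q1=false; q2=true; q3=true; q4=true; q5=false; q6=true.

Satisfiable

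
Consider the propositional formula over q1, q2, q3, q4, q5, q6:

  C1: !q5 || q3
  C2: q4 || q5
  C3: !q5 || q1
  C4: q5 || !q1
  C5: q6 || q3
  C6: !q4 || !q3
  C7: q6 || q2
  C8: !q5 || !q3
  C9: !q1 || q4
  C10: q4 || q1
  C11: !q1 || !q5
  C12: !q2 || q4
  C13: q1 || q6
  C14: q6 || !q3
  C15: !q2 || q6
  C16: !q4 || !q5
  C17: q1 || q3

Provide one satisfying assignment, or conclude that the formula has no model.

UNSATISFIABLE

Branch on q5: set q5 = false.
The clause (q4) is unit, so q4 = true.
The clause (!q1) is unit, so q1 = false.
The clause (!q3) is unit, so q3 = false.
But (q3) is also a unit clause — contradiction.
Backtrack on q5: now try q5 = true.
The clause (q3) is unit, so q3 = true.
But (!q3) is also a unit clause — contradiction.
Both values of q5 lead to a conflict.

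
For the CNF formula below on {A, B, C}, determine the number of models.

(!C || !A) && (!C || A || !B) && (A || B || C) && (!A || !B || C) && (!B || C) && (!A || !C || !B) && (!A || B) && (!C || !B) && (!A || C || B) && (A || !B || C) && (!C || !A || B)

1

There are 2^3 = 8 truth assignments over (A, B, C).
Check each against the 11 clauses (columns in the order A, B, C):
  F F F  ✗ fails (A || B || C)
  F F T  ✓ satisfies all
  F T F  ✗ fails (!B || C)
  F T T  ✗ fails (!C || A || !B)
  T F F  ✗ fails (!A || B)
  T F T  ✗ fails (!C || !A)
  T T F  ✗ fails (!A || !B || C)
  T T T  ✗ fails (!C || !A)
1 of the 8 rows is a model.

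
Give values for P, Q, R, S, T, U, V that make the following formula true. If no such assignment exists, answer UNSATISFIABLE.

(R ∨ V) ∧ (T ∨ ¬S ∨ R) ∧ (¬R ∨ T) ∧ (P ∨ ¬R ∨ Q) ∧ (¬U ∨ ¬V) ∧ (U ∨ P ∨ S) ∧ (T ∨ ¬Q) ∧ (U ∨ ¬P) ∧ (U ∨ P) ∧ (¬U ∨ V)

Case R = True:
Unit clause (T) forces T = True.
Case P = True:
Unit clause (U) forces U = True.
Unit clause (¬V) forces V = False.
That conflicts with the unit clause (V).
Backtrack on P: now try P = False.
Unit clause (Q) forces Q = True.
Unit clause (U) forces U = True.
Unit clause (¬V) forces V = False.
That conflicts with the unit clause (V).
Neither P = True nor P = False works.
Backtrack on R: now try R = False.
Unit clause (V) forces V = True.
Unit clause (¬U) forces U = False.
Unit clause (¬P) forces P = False.
That conflicts with the unit clause (P).
Neither R = True nor R = False works.

UNSATISFIABLE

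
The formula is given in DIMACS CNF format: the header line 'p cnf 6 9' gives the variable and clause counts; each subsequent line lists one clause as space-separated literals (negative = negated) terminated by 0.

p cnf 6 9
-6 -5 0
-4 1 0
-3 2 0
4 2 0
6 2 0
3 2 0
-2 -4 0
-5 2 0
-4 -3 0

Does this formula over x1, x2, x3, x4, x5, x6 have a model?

Satisfiable

Try x6 = True.
Unit clause (¬x5) forces x5 = False.
Try x4 = False.
Unit clause (x2) forces x2 = True.
No clause remains; x1, x3 are free.
A satisfying assignment: x1: True; x2: True; x3: True; x4: False; x5: False; x6: True.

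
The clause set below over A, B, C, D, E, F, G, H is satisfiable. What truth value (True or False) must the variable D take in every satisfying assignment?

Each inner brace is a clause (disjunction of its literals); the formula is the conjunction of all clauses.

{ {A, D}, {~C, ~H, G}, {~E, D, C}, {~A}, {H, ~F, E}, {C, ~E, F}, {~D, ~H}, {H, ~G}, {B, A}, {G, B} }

Suppose D = 0.
From the singleton clause (A), A = 1.
But (~A) is also a unit clause — contradiction.
So every satisfying assignment has D = True.

True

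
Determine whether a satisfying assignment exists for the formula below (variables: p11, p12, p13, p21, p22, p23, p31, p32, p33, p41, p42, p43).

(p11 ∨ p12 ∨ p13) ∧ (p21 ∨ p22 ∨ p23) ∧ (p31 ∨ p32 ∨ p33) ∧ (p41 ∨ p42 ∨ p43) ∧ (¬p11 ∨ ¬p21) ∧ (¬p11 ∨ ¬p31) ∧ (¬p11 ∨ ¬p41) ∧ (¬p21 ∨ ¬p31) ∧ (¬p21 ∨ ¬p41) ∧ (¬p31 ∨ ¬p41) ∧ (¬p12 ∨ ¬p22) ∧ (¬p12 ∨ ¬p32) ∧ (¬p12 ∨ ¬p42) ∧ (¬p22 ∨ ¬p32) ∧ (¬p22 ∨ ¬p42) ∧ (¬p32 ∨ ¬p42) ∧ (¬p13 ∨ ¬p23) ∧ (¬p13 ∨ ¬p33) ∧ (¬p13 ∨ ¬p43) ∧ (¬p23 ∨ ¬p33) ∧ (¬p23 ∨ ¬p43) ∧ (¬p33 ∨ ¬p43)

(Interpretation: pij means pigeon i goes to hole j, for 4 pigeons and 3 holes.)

Unsatisfiable

Suppose p11 = False.
Suppose p12 = True.
(¬p22) alone gives p22 = False.
(¬p32) alone gives p32 = False.
(¬p42) alone gives p42 = False.
Suppose p21 = True.
(¬p31) alone gives p31 = False.
(p33) alone gives p33 = True.
(¬p41) alone gives p41 = False.
(p43) alone gives p43 = True.
That conflicts with the unit clause (¬p43).
Backtrack on p21: now try p21 = False.
(p23) alone gives p23 = True.
(¬p13) alone gives p13 = False.
(¬p33) alone gives p33 = False.
(p31) alone gives p31 = True.
(¬p41) alone gives p41 = False.
(p43) alone gives p43 = True.
That conflicts with the unit clause (¬p43).
Either choice for p21 ends in contradiction.
Backtrack on p12: now try p12 = False.
(p13) alone gives p13 = True.
(¬p23) alone gives p23 = False.
(¬p33) alone gives p33 = False.
(¬p43) alone gives p43 = False.
Suppose p21 = True.
(¬p31) alone gives p31 = False.
(p32) alone gives p32 = True.
(¬p41) alone gives p41 = False.
(p42) alone gives p42 = True.
That conflicts with the unit clause (¬p42).
Backtrack on p21: now try p21 = False.
(p22) alone gives p22 = True.
(¬p32) alone gives p32 = False.
(p31) alone gives p31 = True.
(¬p41) alone gives p41 = False.
(p42) alone gives p42 = True.
That conflicts with the unit clause (¬p42).
Either choice for p21 ends in contradiction.
Either choice for p12 ends in contradiction.
Backtrack on p11: now try p11 = True.
(¬p21) alone gives p21 = False.
(¬p31) alone gives p31 = False.
(¬p41) alone gives p41 = False.
Suppose p22 = True.
(¬p12) alone gives p12 = False.
(¬p32) alone gives p32 = False.
(p33) alone gives p33 = True.
(¬p42) alone gives p42 = False.
(p43) alone gives p43 = True.
That conflicts with the unit clause (¬p43).
Backtrack on p22: now try p22 = False.
(p23) alone gives p23 = True.
(¬p13) alone gives p13 = False.
(¬p33) alone gives p33 = False.
(p32) alone gives p32 = True.
(¬p12) alone gives p12 = False.
(¬p42) alone gives p42 = False.
(p43) alone gives p43 = True.
That conflicts with the unit clause (¬p43).
Either choice for p22 ends in contradiction.
Either choice for p11 ends in contradiction.
No assignment satisfies every clause.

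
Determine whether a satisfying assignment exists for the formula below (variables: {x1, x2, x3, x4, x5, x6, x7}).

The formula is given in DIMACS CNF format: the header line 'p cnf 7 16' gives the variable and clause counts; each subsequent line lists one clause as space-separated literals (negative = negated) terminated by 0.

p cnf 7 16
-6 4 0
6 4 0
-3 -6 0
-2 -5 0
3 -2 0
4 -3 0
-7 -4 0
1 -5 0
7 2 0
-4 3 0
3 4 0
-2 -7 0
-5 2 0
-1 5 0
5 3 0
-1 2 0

Suppose x6 = False.
The clause (x4) is unit, so x4 = True.
The clause (¬x7) is unit, so x7 = False.
The clause (x2) is unit, so x2 = True.
The clause (¬x5) is unit, so x5 = False.
The clause (x3) is unit, so x3 = True.
The clause (¬x1) is unit, so x1 = False.
All clauses are satisfied.
A satisfying assignment: x1: False; x2: True; x3: True; x4: True; x5: False; x6: False; x7: False.

Yes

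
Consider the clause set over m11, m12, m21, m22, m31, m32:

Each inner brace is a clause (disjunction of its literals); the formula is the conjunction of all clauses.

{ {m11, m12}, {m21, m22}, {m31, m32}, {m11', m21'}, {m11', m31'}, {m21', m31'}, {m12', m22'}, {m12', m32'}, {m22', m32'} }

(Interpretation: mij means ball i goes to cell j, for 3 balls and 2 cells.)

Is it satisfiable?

No, unsatisfiable

Try m11 = 1.
(m21') alone gives m21 = 0.
(m22) alone gives m22 = 1.
(m31') alone gives m31 = 0.
(m32) alone gives m32 = 1.
But (m32') is also a unit clause — contradiction.
That branch fails; take m11 = 0 instead.
(m12) alone gives m12 = 1.
(m22') alone gives m22 = 0.
(m21) alone gives m21 = 1.
(m31') alone gives m31 = 0.
(m32) alone gives m32 = 1.
But (m32') is also a unit clause — contradiction.
Neither m11 = 1 nor m11 = 0 works.
No assignment satisfies every clause.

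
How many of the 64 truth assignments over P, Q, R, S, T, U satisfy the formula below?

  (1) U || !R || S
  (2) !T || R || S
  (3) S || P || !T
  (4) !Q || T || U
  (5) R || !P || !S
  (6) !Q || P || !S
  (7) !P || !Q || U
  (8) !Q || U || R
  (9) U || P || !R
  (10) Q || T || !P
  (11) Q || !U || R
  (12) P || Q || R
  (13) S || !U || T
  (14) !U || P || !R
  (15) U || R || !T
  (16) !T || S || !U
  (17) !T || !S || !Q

There are 2^6 = 64 truth assignments over (P, Q, R, S, T, U).
Split on Q. With Q = true, the clauses containing Q are satisfied and !Q drops from the rest; 1 of the 2^5 = 32 assignments to the other variables satisfy what remains.
With Q = false, by the same count on the reduced clause set, 2 assignments work.
Total: 1 + 2 = 3.

3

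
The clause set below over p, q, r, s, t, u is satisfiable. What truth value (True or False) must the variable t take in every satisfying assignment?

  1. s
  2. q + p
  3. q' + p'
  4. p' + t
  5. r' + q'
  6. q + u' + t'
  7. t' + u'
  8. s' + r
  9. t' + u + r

Suppose t = 0.
From the singleton clause (s), s = 1.
From the singleton clause (p'), p = 0.
From the singleton clause (q), q = 1.
From the singleton clause (r'), r = 0.
But (r) is also a unit clause — contradiction.
So every satisfying assignment has t = True.

True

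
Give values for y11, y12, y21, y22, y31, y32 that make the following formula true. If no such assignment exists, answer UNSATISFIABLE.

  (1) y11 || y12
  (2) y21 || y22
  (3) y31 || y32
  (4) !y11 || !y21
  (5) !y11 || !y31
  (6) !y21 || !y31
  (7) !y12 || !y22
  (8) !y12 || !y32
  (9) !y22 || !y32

UNSATISFIABLE

Case y11 = true:
The clause (!y21) is unit, so y21 = false.
The clause (y22) is unit, so y22 = true.
The clause (!y31) is unit, so y31 = false.
The clause (y32) is unit, so y32 = true.
But (!y32) is also a unit clause — contradiction.
Undo y11 and try y11 = false.
The clause (y12) is unit, so y12 = true.
The clause (!y22) is unit, so y22 = false.
The clause (y21) is unit, so y21 = true.
The clause (!y31) is unit, so y31 = false.
The clause (y32) is unit, so y32 = true.
But (!y32) is also a unit clause — contradiction.
Either choice for y11 ends in contradiction.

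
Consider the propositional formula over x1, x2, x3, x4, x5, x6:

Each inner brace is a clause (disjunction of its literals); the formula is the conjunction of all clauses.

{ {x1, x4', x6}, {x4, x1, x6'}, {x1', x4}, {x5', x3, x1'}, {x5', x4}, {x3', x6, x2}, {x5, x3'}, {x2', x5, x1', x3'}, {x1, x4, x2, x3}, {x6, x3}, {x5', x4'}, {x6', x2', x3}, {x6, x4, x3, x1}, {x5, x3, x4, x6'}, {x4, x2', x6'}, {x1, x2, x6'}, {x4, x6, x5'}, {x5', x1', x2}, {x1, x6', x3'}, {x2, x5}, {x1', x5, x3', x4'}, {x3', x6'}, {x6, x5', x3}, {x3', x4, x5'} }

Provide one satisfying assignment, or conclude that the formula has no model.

UNSATISFIABLE

Try x1 = 0.
Try x4 = 0.
Unit clause (x6') forces x6 = 0.
Unit clause (x5') forces x5 = 0.
Unit clause (x3') forces x3 = 0.
But (x3) is also a unit clause — contradiction.
Backtrack on x4: now try x4 = 1.
Unit clause (x6) forces x6 = 1.
Unit clause (x5') forces x5 = 0.
Unit clause (x3') forces x3 = 0.
Unit clause (x2') forces x2 = 0.
But (x2) is also a unit clause — contradiction.
Both values of x4 lead to a conflict.
Backtrack on x1: now try x1 = 1.
Unit clause (x4) forces x4 = 1.
Unit clause (x5') forces x5 = 0.
Unit clause (x3') forces x3 = 0.
Unit clause (x6) forces x6 = 1.
Unit clause (x2') forces x2 = 0.
But (x2) is also a unit clause — contradiction.
Both values of x1 lead to a conflict.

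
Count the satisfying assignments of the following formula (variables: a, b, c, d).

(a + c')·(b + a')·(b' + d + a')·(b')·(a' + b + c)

There are 2^4 = 16 truth assignments over (a, b, c, d).
Check each against the 5 clauses (columns in the order a, b, c, d):
  F F F F  ✓ satisfies all
  F F F T  ✓ satisfies all
  F F T F  ✗ fails (a + c')
  F F T T  ✗ fails (a + c')
  F T F F  ✗ fails (b')
  F T F T  ✗ fails (b')
  F T T F  ✗ fails (a + c')
  F T T T  ✗ fails (a + c')
  T F F F  ✗ fails (b + a')
  T F F T  ✗ fails (b + a')
  T F T F  ✗ fails (b + a')
  T F T T  ✗ fails (b + a')
  T T F F  ✗ fails (b' + d + a')
  T T F T  ✗ fails (b')
  T T T F  ✗ fails (b' + d + a')
  T T T T  ✗ fails (b')
2 of the 16 rows are models.

2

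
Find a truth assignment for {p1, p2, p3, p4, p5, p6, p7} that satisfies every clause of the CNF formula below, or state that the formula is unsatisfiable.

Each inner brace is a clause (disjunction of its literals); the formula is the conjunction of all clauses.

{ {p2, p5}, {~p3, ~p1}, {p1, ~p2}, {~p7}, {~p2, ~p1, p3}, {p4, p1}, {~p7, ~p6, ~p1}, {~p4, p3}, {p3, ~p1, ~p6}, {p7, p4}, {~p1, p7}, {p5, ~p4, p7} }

p1=0; p2=0; p3=1; p4=1; p5=1; p6=0; p7=0

From the singleton clause (~p7), p7 = 0.
From the singleton clause (p4), p4 = 1.
From the singleton clause (p3), p3 = 1.
From the singleton clause (~p1), p1 = 0.
From the singleton clause (~p2), p2 = 0.
From the singleton clause (p5), p5 = 1.
Every clause is now satisfied; p6 is unconstrained.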